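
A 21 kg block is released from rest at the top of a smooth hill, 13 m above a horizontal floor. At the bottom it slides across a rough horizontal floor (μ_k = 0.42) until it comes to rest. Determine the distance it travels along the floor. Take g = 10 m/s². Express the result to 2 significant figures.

Energy at the top = energy at the end + work done against friction:
At rest all PE has been dissipated by friction: mgh = μ_k m g d
d = h/μ_k = 13/0.42 = 30.95 m

d = 31 m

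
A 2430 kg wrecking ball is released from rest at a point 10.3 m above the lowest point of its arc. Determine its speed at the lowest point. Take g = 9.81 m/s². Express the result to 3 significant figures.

v = 14.2 m/s

By conservation of mechanical energy, mgh = ½mv²
v = √(2gh) = √(2 × 9.81 × 10.3) = √202.09 = 14.22 m/s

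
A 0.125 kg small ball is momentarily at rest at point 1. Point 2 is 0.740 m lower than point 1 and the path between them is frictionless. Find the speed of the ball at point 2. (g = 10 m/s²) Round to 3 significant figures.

Equating total energy at the two states: mgh = ½mv²
v = √(2gh) = √(2 × 10 × 0.740) = √14.800 = 3.847 m/s

v = 3.85 m/s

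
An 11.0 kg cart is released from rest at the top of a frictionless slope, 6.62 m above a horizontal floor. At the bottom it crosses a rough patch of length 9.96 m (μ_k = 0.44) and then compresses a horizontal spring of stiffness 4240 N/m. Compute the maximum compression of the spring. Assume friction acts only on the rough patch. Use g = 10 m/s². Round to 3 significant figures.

x = 0.341 m

Initial energy: E₁ = mgh = (11.0)(10)(6.62) = 728.20 J
Friction removes W_f = μ_k mg d = (0.44)(11.0)(10)(9.96) = 482.1 J
Energy reaching the spring: E = 728.20 − 482.1 = 246.14 J
At max compression ½kx² = E ⇒ x = √(2E/k) = √(2 × 246.14/4240) = 0.3407 m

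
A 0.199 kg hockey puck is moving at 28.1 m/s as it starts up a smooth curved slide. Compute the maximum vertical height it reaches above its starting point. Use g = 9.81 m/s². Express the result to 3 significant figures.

By energy conservation, ½mv² = mgh
h = v²/(2g) = 28.1²/(2 × 9.81) = 40.25 m

h = 40.2 m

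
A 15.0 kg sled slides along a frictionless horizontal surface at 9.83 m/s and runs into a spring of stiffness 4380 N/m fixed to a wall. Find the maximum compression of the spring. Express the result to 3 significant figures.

Conservation of energy between contact and max compression: ½mv² = ½kx²
x = v√(m/k) = 9.83 × √(15.0/4380) = 0.5753 m

x = 0.575 m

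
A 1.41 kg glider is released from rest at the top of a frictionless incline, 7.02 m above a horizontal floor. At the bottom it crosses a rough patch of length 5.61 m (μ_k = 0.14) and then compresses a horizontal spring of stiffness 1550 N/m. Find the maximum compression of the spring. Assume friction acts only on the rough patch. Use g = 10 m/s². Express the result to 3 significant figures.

x = 0.337 m

Initial energy: E₁ = mgh = (1.41)(10)(7.02) = 98.982 J
Friction removes W_f = μ_k mg d = (0.14)(1.41)(10)(5.61) = 11.07 J
Energy reaching the spring: E = 98.982 − 11.07 = 87.908 J
At max compression ½kx² = E ⇒ x = √(2E/k) = √(2 × 87.908/1550) = 0.3368 m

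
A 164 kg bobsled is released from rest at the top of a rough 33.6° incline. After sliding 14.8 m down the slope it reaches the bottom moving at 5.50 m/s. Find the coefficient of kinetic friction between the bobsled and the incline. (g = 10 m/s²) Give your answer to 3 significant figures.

μ_k = 0.542

The energy dissipated by friction is the PE lost minus the KE gained:
mgL sinθ = 13432 J; ½mv² = 2480.5 J
W_f = 13432 − 2480.5 = 10951 J
μ_k = W_f/(mg cosθ · L) = 10951/(1366 × 14.8) = 0.5417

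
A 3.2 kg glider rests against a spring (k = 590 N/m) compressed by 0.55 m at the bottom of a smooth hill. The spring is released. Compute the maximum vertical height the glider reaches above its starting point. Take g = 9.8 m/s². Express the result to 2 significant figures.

h = 2.8 m

Energy conservation from release to the highest point: ½kx² = mgh
h = kx²/(2mg) = (590)(0.55)²/(2 × 3.2 × 9.8) = 2.846 m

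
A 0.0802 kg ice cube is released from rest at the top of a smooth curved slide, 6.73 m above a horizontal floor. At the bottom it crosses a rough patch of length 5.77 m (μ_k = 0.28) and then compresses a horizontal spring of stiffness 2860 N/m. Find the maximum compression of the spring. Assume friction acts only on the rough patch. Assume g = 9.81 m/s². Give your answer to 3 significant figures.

Initial energy: E₁ = mgh = (0.0802)(9.81)(6.73) = 5.2949 J
Friction removes W_f = μ_k mg d = (0.28)(0.0802)(9.81)(5.77) = 1.271 J
Energy reaching the spring: E = 5.2949 − 1.271 = 4.0238 J
At max compression ½kx² = E ⇒ x = √(2E/k) = √(2 × 4.0238/2860) = 0.05305 m

x = 0.0530 m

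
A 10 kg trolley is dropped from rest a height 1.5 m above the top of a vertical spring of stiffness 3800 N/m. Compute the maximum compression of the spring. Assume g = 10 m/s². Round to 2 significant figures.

x = 0.31 m

Let x be the compression. The total drop is H + x, and the trolley is instantaneously at rest at max compression, so energy conservation gives:
mg(H + x) = ½kx²
½(3800)x² − (10)(10)x − (10)(10)(1.5) = 0
1900x² − 100.0x − 150.0 = 0
x = [100.0 + √(10000 + 1.1400e+06)]/(2 × 1900) = 0.3085 m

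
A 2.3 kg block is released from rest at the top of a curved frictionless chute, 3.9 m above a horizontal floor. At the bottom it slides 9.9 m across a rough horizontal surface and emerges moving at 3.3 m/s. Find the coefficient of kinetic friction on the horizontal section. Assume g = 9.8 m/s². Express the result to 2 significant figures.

Energy bookkeeping (friction removes W_f = μ_k N d):
mgh = ½mv² + μ_k m g d
mgh = 87.906 J; ½mv² = 12.523 J
W_f = 87.906 − 12.523 = 75.38 J
μ_k = W_f/(mg·d) = 75.38/(22.54 × 9.9) = 0.3378

μ_k = 0.34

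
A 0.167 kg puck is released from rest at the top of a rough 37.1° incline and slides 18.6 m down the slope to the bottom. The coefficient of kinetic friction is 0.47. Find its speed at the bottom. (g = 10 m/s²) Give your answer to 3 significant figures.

Taking the bottom as reference, mgh = ½mv² + μ_k N L with h = L sinθ, N = mg cosθ:
mgh = mgL sinθ = (0.167)(10)(18.6)sin37.1° = 18.737 J
W_f = μ_k mg cosθ · L = (0.47)(0.167)(10)cos37.1°·18.6 = 11.64 J
½mv² = 18.737 − 11.64 = 7.0928 J
v = √(2 × 7.0928/0.167) = 9.216 m/s

v = 9.22 m/s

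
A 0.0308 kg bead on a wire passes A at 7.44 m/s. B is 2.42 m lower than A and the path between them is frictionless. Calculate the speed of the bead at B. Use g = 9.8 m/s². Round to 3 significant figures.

Equating total energy at the two states: ½mv₀² + mgh = ½mv²
The mass cancels from both sides.
v² = v₀² + 2gh = (7.44)² + 2(9.8)(2.42) = 102.79
v = √102.79 = 10.14 m/s

v = 10.1 m/s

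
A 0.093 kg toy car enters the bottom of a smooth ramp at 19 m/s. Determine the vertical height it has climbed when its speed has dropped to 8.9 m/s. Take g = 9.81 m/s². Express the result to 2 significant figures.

Energy balance between the two points: ½mv₁² = ½mv₂² + mgh
h = (v₁² − v₂²)/(2g) = (19² − 8.9²)/(2 × 9.81) = 14.36 m

h = 14 m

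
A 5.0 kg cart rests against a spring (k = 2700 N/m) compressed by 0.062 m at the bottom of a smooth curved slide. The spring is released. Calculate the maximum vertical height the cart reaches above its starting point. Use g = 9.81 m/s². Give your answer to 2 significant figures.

h = 0.11 m

All spring PE becomes gravitational PE at the highest point: ½kx² = mgh
h = kx²/(2mg) = (2700)(0.062)²/(2 × 5.0 × 9.81) = 0.1058 m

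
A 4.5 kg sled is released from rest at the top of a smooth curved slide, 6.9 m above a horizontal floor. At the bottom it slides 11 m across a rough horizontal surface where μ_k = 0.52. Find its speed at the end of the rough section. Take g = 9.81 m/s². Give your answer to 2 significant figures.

v = 4.8 m/s

Energy bookkeeping (friction removes W_f = μ_k N d):
mgh = ½mv² + μ_k m g d
W_f = μ_k mg d = (0.52)(4.5)(9.81)(11) = 252.5 J
½mv² = mgh − W_f = 304.60 − 252.5 = 52.091 J
v = √(2 × 52.091/4.5) = 4.812 m/s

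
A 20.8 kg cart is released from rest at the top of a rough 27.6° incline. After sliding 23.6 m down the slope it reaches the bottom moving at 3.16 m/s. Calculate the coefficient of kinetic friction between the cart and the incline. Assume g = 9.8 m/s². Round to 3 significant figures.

μ_k = 0.498

mgh = ½mv² + μ_k (mg cosθ) L, with h = L sinθ
mgL sinθ = 2228.7 J; ½mv² = 103.85 J
W_f = 2228.7 − 103.85 = 2125 J
μ_k = W_f/(mg cosθ · L) = 2125/(180.6 × 23.6) = 0.4984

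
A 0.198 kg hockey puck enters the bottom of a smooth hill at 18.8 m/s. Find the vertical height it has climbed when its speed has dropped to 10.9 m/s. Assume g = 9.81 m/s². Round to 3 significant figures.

h = 12.0 m

Energy balance between the two points: ½mv₁² = ½mv₂² + mgh
h = (v₁² − v₂²)/(2g) = (18.8² − 10.9²)/(2 × 9.81) = 11.96 m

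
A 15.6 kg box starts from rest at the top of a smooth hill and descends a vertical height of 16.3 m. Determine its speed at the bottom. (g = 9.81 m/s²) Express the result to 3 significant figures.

v = 17.9 m/s

Mechanical energy is conserved (no friction): mgh = ½mv²
The mass cancels from both sides.
v = √(2gh) = √(2 × 9.81 × 16.3) = √319.81 = 17.88 m/s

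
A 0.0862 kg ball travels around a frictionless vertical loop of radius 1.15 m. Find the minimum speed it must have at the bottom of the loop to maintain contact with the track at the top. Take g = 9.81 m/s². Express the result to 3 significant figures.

v = 7.51 m/s

At the top: mg = mv_top²/r ⇒ v_top² = gr = 11.28 m²/s²
Energy from bottom to top (height 2r): ½mv_bot² = ½mv_top² + mg(2r)
v_bot² = gr + 4gr = 5gr = 56.41
v_bot = √(5gr) = 7.510 m/s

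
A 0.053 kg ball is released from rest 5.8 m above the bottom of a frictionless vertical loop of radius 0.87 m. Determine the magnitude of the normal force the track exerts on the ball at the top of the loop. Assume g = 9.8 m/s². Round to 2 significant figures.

N = 4.3 N

Energy from release to top (height 2r): mgh = ½mv_top² + mg(2r)
v_top² = 2g(h − 2r) = 2(9.8)(5.8 − 1.740) = 79.576 m²/s²
At the top, both N and weight point toward the centre: N + mg = mv_top²/r
N = m(v_top²/r − g) = 0.053(79.576/0.87 − 9.8) = 4.328 N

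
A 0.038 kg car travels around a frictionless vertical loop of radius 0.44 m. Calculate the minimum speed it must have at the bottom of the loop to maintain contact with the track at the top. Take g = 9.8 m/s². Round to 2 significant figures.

v = 4.6 m/s

At the top: mg = mv_top²/r ⇒ v_top² = gr = 4.312 m²/s²
Energy from bottom to top (height 2r): ½mv_bot² = ½mv_top² + mg(2r)
v_bot² = gr + 4gr = 5gr = 21.56
v_bot = √(5gr) = 4.643 m/s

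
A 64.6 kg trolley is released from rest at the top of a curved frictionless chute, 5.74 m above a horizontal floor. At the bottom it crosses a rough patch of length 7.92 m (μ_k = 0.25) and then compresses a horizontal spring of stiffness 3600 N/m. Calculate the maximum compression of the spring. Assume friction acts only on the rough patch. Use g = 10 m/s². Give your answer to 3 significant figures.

Initial energy: E₁ = mgh = (64.6)(10)(5.74) = 3708.0 J
Friction removes W_f = μ_k mg d = (0.25)(64.6)(10)(7.92) = 1279 J
Energy reaching the spring: E = 3708.0 − 1279 = 2429.0 J
At max compression ½kx² = E ⇒ x = √(2E/k) = √(2 × 2429.0/3600) = 1.162 m

x = 1.16 m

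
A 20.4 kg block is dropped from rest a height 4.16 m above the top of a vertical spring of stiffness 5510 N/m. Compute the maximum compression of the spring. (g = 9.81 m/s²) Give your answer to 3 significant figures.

x = 0.587 m

Measuring PE from the top of the relaxed spring, at max compression the block has dropped H + x with zero KE, so:
mg(H + x) = ½kx²
½(5510)x² − (20.4)(9.81)x − (20.4)(9.81)(4.16) = 0
2755x² − 200.1x − 832.5 = 0
x = [200.1 + √(40050 + 9.1743e+06)]/(2 × 2755) = 0.5872 m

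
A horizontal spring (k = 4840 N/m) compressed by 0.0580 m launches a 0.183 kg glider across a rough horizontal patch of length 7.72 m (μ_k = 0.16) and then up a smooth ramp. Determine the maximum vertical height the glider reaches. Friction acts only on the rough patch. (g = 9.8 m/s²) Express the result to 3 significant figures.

h = 3.30 m

Spring energy: E₀ = ½kx² = ½(4840)(0.0580)² = 8.1409 J
Friction: W_f = μ_k mg d = (0.16)(0.183)(9.8)(7.72) = 2.215 J
Energy at base of ramp: E = 8.1409 − 2.215 = 5.9257 J
At max height all remaining energy is PE: mgh = E ⇒ h = E/(mg) = 5.9257/(0.183 × 9.8) = 3.304 m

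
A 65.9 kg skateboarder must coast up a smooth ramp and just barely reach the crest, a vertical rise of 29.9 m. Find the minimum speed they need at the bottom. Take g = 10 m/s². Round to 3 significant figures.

v = 24.5 m/s

At the top they are momentarily at rest, so all KE converts to PE: ½mv² = mgh
v = √(2gh) = √(2 × 10 × 29.9) = 24.45 m/s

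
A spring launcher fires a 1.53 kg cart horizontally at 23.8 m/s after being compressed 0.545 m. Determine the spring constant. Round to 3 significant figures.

½kx² = ½mv²
k = mv²/x² = (1.53)(23.8)²/(0.545)² = 2918 N/m

k = 2920 N/m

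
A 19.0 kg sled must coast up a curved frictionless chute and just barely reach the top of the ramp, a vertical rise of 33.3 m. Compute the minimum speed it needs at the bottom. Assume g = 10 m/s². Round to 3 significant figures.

At the top it is momentarily at rest, so all KE converts to PE: ½mv² = mgh
v = √(2gh) = √(2 × 10 × 33.3) = 25.81 m/s

v = 25.8 m/s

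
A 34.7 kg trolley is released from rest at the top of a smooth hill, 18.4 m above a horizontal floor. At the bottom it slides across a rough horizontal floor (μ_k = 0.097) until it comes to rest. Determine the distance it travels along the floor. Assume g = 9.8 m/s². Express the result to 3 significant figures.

d = 190 m

Energy bookkeeping (friction removes W_f = μ_k N d):
At rest all PE has been dissipated by friction: mgh = μ_k m g d
d = h/μ_k = 18.4/0.097 = 189.7 m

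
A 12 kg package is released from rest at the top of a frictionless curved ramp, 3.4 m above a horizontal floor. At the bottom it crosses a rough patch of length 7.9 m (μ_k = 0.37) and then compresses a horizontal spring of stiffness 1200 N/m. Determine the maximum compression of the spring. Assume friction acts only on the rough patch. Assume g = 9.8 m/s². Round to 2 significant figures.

Initial energy: E₁ = mgh = (12)(9.8)(3.4) = 399.84 J
Friction removes W_f = μ_k mg d = (0.37)(12)(9.8)(7.9) = 343.7 J
Energy reaching the spring: E = 399.84 − 343.7 = 56.095 J
At max compression ½kx² = E ⇒ x = √(2E/k) = √(2 × 56.095/1200) = 0.3058 m

x = 0.31 m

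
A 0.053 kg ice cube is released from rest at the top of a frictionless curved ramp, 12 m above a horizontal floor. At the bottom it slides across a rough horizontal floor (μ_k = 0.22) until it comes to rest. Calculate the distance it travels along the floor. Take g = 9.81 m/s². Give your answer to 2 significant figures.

d = 55 m

Energy bookkeeping (friction removes W_f = μ_k N d):
At rest all PE has been dissipated by friction: mgh = μ_k m g d
d = h/μ_k = 12/0.22 = 54.55 m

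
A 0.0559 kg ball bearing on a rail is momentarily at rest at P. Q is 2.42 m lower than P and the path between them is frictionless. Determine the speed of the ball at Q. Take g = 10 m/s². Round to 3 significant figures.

Equating total energy at the two states: mgh = ½mv²
The mass cancels from both sides.
v = √(2gh) = √(2 × 10 × 2.42) = √48.400 = 6.957 m/s

v = 6.96 m/s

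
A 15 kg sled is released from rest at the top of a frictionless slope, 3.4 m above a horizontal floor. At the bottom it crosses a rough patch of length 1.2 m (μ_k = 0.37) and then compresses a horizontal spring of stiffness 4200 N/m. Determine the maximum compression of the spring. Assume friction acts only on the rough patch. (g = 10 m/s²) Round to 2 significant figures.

x = 0.46 m

Initial energy: E₁ = mgh = (15)(10)(3.4) = 510.00 J
Friction removes W_f = μ_k mg d = (0.37)(15)(10)(1.2) = 66.60 J
Energy reaching the spring: E = 510.00 − 66.60 = 443.40 J
At max compression ½kx² = E ⇒ x = √(2E/k) = √(2 × 443.40/4200) = 0.4595 m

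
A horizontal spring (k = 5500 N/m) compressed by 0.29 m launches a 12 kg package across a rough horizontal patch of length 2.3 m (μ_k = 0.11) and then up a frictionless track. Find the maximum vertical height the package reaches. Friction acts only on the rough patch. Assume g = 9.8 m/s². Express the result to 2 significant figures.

Spring energy: E₀ = ½kx² = ½(5500)(0.29)² = 231.27 J
Friction: W_f = μ_k mg d = (0.11)(12)(9.8)(2.3) = 29.75 J
Energy at base of ramp: E = 231.27 − 29.75 = 201.52 J
At max height all remaining energy is PE: mgh = E ⇒ h = E/(mg) = 201.52/(12 × 9.8) = 1.714 m

h = 1.7 m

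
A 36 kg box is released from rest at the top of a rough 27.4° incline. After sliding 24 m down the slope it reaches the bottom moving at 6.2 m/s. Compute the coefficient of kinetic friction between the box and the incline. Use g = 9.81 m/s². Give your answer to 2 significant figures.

mgh = ½mv² + μ_k (mg cosθ) L, with h = L sinθ
mgL sinθ = 3900.6 J; ½mv² = 691.92 J
W_f = 3900.6 − 691.92 = 3209 J
μ_k = W_f/(mg cosθ · L) = 3209/(313.5 × 24) = 0.4264

μ_k = 0.43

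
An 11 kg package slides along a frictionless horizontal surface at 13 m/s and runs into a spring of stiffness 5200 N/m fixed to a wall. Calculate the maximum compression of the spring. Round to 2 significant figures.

x = 0.60 m

All KE is stored as spring PE at maximum compression: ½mv² = ½kx²
x = v√(m/k) = 13 × √(11/5200) = 0.5979 m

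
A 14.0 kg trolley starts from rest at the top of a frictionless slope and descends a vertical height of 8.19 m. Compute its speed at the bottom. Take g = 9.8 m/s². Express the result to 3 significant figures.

Mechanical energy is conserved (no friction): mgh = ½mv²
v = √(2gh) = √(2 × 9.8 × 8.19) = √160.52 = 12.67 m/s

v = 12.7 m/s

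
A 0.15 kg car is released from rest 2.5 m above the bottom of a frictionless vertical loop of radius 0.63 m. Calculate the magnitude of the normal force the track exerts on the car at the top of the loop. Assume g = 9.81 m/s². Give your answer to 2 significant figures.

N = 4.3 N

Energy from release to top (height 2r): mgh = ½mv_top² + mg(2r)
v_top² = 2g(h − 2r) = 2(9.81)(2.5 − 1.260) = 24.329 m²/s²
At the top, both N and weight point toward the centre: N + mg = mv_top²/r
N = m(v_top²/r − g) = 0.15(24.329/0.63 − 9.81) = 4.321 N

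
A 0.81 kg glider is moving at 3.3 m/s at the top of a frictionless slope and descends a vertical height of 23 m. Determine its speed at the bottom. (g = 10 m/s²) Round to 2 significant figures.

v = 22 m/s

Mechanical energy is conserved (no friction): ½mv₀² + mgh = ½mv²
v² = v₀² + 2gh = (3.3)² + 2(10)(23) = 470.89
v = √470.89 = 21.70 m/s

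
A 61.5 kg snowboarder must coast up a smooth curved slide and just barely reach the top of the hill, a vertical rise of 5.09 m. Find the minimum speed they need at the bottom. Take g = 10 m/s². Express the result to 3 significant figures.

At the top they are momentarily at rest, so all KE converts to PE: ½mv² = mgh
v = √(2gh) = √(2 × 10 × 5.09) = 10.09 m/s

v = 10.1 m/s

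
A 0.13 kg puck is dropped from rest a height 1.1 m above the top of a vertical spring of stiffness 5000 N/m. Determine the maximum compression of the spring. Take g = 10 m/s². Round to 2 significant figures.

Let x be the compression. The total drop is H + x, and the puck is instantaneously at rest at max compression, so energy conservation gives:
mg(H + x) = ½kx²
½(5000)x² − (0.13)(10)x − (0.13)(10)(1.1) = 0
2500x² − 1.300x − 1.430 = 0
x = [1.300 + √(1.690 + 14300)]/(2 × 2500) = 0.02418 m

x = 0.024 m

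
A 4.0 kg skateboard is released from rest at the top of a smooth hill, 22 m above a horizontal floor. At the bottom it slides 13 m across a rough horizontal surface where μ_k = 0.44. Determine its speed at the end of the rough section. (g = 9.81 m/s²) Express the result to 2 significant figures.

v = 18 m/s

Applying the work–energy principle:
mgh = ½mv² + μ_k m g d
W_f = μ_k mg d = (0.44)(4.0)(9.81)(13) = 224.5 J
½mv² = mgh − W_f = 863.28 − 224.5 = 638.83 J
v = √(2 × 638.83/4.0) = 17.87 m/s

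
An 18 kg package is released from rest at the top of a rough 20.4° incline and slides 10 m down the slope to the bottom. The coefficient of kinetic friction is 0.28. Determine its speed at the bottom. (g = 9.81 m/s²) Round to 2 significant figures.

v = 4.1 m/s

Taking the bottom as reference, mgh = ½mv² + μ_k N L with h = L sinθ, N = mg cosθ:
mgh = mgL sinθ = (18)(9.81)(10)sin20.4° = 615.51 J
W_f = μ_k mg cosθ · L = (0.28)(18)(9.81)cos20.4°·10 = 463.4 J
½mv² = 615.51 − 463.4 = 152.09 J
v = √(2 × 152.09/18) = 4.111 m/s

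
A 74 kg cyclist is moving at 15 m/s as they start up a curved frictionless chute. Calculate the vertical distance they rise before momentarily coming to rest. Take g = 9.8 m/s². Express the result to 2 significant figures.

h = 11 m

By energy conservation, ½mv² = mgh
h = v²/(2g) = 15²/(2 × 9.8) = 11.48 m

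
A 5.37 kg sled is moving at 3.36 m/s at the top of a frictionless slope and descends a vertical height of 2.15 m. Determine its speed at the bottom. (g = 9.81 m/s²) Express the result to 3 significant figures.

v = 7.31 m/s

Energy conservation between the two points: ½mv₀² + mgh = ½mv²
v² = v₀² + 2gh = (3.36)² + 2(9.81)(2.15) = 53.473
v = √53.473 = 7.312 m/s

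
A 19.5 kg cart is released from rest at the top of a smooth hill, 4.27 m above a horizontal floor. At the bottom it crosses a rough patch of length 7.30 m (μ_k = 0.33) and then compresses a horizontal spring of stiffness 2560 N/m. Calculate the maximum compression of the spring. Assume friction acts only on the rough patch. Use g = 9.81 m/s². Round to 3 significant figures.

x = 0.527 m

Initial energy: E₁ = mgh = (19.5)(9.81)(4.27) = 816.83 J
Friction removes W_f = μ_k mg d = (0.33)(19.5)(9.81)(7.30) = 460.8 J
Energy reaching the spring: E = 816.83 − 460.8 = 356.00 J
At max compression ½kx² = E ⇒ x = √(2E/k) = √(2 × 356.00/2560) = 0.5274 m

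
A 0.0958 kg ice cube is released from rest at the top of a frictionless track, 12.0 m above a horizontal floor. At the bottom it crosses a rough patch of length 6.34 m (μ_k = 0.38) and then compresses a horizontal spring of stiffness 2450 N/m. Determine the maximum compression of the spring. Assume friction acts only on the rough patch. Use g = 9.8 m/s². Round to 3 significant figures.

Initial energy: E₁ = mgh = (0.0958)(9.8)(12.0) = 11.266 J
Friction removes W_f = μ_k mg d = (0.38)(0.0958)(9.8)(6.34) = 2.262 J
Energy reaching the spring: E = 11.266 − 2.262 = 9.0042 J
At max compression ½kx² = E ⇒ x = √(2E/k) = √(2 × 9.0042/2450) = 0.08573 m

x = 0.0857 m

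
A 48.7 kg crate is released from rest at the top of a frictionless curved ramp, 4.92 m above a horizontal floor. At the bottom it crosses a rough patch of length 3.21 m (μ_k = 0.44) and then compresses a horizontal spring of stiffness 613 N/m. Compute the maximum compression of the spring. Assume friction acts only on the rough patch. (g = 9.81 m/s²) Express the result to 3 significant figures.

Initial energy: E₁ = mgh = (48.7)(9.81)(4.92) = 2350.5 J
Friction removes W_f = μ_k mg d = (0.44)(48.7)(9.81)(3.21) = 674.8 J
Energy reaching the spring: E = 2350.5 − 674.8 = 1675.7 J
At max compression ½kx² = E ⇒ x = √(2E/k) = √(2 × 1675.7/613) = 2.338 m

x = 2.34 m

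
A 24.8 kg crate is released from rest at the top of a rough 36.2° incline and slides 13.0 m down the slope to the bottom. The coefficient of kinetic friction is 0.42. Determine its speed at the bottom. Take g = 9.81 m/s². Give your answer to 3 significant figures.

v = 8.01 m/s

Energy: mgh = ½mv² + W_f, with h = L sinθ and W_f = μ_k (mg cosθ) L
mgh = mgL sinθ = (24.8)(9.81)(13.0)sin36.2° = 1867.9 J
W_f = μ_k mg cosθ · L = (0.42)(24.8)(9.81)cos36.2°·13.0 = 1072 J
½mv² = 1867.9 − 1072 = 796.01 J
v = √(2 × 796.01/24.8) = 8.012 m/s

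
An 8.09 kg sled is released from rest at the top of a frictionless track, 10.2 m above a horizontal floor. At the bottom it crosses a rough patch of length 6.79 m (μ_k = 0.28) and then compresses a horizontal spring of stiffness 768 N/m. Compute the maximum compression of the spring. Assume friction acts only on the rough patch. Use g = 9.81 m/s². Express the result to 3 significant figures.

Initial energy: E₁ = mgh = (8.09)(9.81)(10.2) = 809.50 J
Friction removes W_f = μ_k mg d = (0.28)(8.09)(9.81)(6.79) = 150.9 J
Energy reaching the spring: E = 809.50 − 150.9 = 658.62 J
At max compression ½kx² = E ⇒ x = √(2E/k) = √(2 × 658.62/768) = 1.310 m

x = 1.31 m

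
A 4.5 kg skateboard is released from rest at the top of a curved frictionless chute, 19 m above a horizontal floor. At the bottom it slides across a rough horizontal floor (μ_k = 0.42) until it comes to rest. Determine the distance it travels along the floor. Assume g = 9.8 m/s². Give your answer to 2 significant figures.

Energy bookkeeping (friction removes W_f = μ_k N d):
At rest all PE has been dissipated by friction: mgh = μ_k m g d
d = h/μ_k = 19/0.42 = 45.24 m

d = 45 m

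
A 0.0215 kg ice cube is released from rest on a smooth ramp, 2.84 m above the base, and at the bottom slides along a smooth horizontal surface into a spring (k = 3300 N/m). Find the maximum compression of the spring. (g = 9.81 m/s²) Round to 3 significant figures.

x = 0.0191 m

Gravitational PE at the top equals spring PE at max compression: mgh = ½kx²
x = √(2mgh/k) = √(2 × 0.0215 × 9.81 × 2.84 / 3300) = 0.01905 m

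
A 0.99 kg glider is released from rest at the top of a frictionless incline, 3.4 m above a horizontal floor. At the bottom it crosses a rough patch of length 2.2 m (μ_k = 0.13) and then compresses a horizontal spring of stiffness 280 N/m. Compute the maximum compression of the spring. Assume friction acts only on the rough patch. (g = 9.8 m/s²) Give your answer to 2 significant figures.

Initial energy: E₁ = mgh = (0.99)(9.8)(3.4) = 32.987 J
Friction removes W_f = μ_k mg d = (0.13)(0.99)(9.8)(2.2) = 2.775 J
Energy reaching the spring: E = 32.987 − 2.775 = 30.212 J
At max compression ½kx² = E ⇒ x = √(2E/k) = √(2 × 30.212/280) = 0.4645 m

x = 0.46 m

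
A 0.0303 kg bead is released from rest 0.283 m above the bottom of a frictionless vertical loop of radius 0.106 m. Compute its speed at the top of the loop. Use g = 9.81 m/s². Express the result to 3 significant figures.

Energy conservation: mgh = ½mv_top² + mg(2r)
v_top² = 2g(h − 2r) = 2(9.81)(0.283 − 0.2120) = 1.393
v_top = 1.180 m/s

v = 1.18 m/s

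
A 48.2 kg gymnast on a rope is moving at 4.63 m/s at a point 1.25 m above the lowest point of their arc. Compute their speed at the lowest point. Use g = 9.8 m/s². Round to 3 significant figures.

Energy conservation between the two points: ½mv₀² + mgh = ½mv²
v² = v₀² + 2gh = (4.63)² + 2(9.8)(1.25) = 45.937
v = √45.937 = 6.778 m/s

v = 6.78 m/s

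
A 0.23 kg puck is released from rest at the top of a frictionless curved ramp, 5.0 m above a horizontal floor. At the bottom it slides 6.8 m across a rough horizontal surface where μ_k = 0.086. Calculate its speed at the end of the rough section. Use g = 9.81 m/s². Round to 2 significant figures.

v = 9.3 m/s

Applying the work–energy principle:
mgh = ½mv² + μ_k m g d
W_f = μ_k mg d = (0.086)(0.23)(9.81)(6.8) = 1.319 J
½mv² = mgh − W_f = 11.282 − 1.319 = 9.9620 J
v = √(2 × 9.9620/0.23) = 9.307 m/s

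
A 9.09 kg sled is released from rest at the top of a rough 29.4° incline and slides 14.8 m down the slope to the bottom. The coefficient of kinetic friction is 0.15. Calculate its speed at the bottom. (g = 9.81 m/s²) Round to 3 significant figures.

v = 10.2 m/s

Energy: mgh = ½mv² + W_f, with h = L sinθ and W_f = μ_k (mg cosθ) L
mgh = mgL sinθ = (9.09)(9.81)(14.8)sin29.4° = 647.87 J
W_f = μ_k mg cosθ · L = (0.15)(9.09)(9.81)cos29.4°·14.8 = 172.5 J
½mv² = 647.87 − 172.5 = 475.41 J
v = √(2 × 475.41/9.09) = 10.23 m/s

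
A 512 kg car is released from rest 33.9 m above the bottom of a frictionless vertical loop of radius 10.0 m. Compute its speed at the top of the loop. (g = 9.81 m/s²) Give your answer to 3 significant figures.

Energy conservation: mgh = ½mv_top² + mg(2r)
v_top² = 2g(h − 2r) = 2(9.81)(33.9 − 20.00) = 272.7
v_top = 16.51 m/s

v = 16.5 m/s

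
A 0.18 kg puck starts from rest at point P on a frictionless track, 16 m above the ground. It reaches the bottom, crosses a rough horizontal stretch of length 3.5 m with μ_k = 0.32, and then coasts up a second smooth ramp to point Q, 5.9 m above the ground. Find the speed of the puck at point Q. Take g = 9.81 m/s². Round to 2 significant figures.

v = 13 m/s

Energy at P: mgh₁ = (0.18)(9.81)(16) = 28.253 J
Friction loss: W_f = μ_k mg d = 1.978 J
At Q: ½mv² + mgh₂ = mgh₁ − W_f
½mv² = 28.253 − 1.978 − 10.418 = 15.857 J
v = √(2 × 15.857/0.18) = 13.27 m/s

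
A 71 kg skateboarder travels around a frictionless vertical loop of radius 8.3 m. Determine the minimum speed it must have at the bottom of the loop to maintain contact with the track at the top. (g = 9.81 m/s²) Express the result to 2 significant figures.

At the top: mg = mv_top²/r ⇒ v_top² = gr = 81.42 m²/s²
Energy from bottom to top (height 2r): ½mv_bot² = ½mv_top² + mg(2r)
v_bot² = gr + 4gr = 5gr = 407.1
v_bot = √(5gr) = 20.18 m/s

v = 20 m/s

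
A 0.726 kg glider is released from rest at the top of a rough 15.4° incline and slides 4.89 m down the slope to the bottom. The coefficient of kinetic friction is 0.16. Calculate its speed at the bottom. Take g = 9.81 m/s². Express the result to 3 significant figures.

v = 3.27 m/s

Work–energy: mg(L sinθ) − μ_k(mg cosθ)L = ½mv²
mgh = mgL sinθ = (0.726)(9.81)(4.89)sin15.4° = 9.2485 J
W_f = μ_k mg cosθ · L = (0.16)(0.726)(9.81)cos15.4°·4.89 = 5.372 J
½mv² = 9.2485 − 5.372 = 3.8763 J
v = √(2 × 3.8763/0.726) = 3.268 m/s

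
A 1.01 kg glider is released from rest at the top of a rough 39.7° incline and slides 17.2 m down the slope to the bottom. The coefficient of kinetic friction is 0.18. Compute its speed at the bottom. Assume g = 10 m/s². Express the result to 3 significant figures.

Work–energy: mg(L sinθ) − μ_k(mg cosθ)L = ½mv²
mgh = mgL sinθ = (1.01)(10)(17.2)sin39.7° = 110.97 J
W_f = μ_k mg cosθ · L = (0.18)(1.01)(10)cos39.7°·17.2 = 24.06 J
½mv² = 110.97 − 24.06 = 86.908 J
v = √(2 × 86.908/1.01) = 13.12 m/s

v = 13.1 m/s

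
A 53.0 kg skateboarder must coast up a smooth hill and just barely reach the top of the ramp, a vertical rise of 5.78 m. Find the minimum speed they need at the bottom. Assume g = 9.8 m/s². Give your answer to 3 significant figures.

At the top they are momentarily at rest, so all KE converts to PE: ½mv² = mgh
v = √(2gh) = √(2 × 9.8 × 5.78) = 10.64 m/s

v = 10.6 m/s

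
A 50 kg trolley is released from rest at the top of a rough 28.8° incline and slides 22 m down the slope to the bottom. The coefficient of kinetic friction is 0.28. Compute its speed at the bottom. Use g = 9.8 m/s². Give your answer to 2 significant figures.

Taking the bottom as reference, mgh = ½mv² + μ_k N L with h = L sinθ, N = mg cosθ:
mgh = mgL sinθ = (50)(9.8)(22)sin28.8° = 5193.3 J
W_f = μ_k mg cosθ · L = (0.28)(50)(9.8)cos28.8°·22 = 2645 J
½mv² = 5193.3 − 2645 = 2548.3 J
v = √(2 × 2548.3/50) = 10.10 m/s

v = 10 m/s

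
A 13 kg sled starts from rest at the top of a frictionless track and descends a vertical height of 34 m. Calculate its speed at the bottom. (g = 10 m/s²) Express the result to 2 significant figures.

v = 26 m/s

By conservation of mechanical energy, mgh = ½mv²
v = √(2gh) = √(2 × 10 × 34) = √680.00 = 26.08 m/s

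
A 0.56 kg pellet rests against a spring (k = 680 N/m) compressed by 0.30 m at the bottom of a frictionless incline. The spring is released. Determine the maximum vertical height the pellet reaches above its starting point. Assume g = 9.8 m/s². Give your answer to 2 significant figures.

h = 5.6 m

All spring PE becomes gravitational PE at the highest point: ½kx² = mgh
h = kx²/(2mg) = (680)(0.30)²/(2 × 0.56 × 9.8) = 5.576 m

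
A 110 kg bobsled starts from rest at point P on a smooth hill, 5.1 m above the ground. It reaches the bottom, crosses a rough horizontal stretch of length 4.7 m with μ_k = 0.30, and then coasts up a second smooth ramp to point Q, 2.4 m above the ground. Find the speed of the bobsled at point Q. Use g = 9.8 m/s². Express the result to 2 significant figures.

v = 5.0 m/s

Energy at P: mgh₁ = (110)(9.8)(5.1) = 5497.8 J
Friction loss: W_f = μ_k mg d = 1520 J
At Q: ½mv² + mgh₂ = mgh₁ − W_f
½mv² = 5497.8 − 1520 − 2587.2 = 1390.6 J
v = √(2 × 1390.6/110) = 5.028 m/s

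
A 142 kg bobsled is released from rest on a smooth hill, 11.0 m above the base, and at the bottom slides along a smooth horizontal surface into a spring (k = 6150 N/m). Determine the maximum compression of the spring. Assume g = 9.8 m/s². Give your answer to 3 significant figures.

x = 2.23 m

At max compression the bobsled is momentarily at rest: mgh = ½kx²
x = √(2mgh/k) = √(2 × 142 × 9.8 × 11.0 / 6150) = 2.231 m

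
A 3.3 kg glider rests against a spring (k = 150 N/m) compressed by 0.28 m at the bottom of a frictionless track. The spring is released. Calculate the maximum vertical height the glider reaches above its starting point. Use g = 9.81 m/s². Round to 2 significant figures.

h = 0.18 m

Energy conservation from release to the highest point: ½kx² = mgh
h = kx²/(2mg) = (150)(0.28)²/(2 × 3.3 × 9.81) = 0.1816 m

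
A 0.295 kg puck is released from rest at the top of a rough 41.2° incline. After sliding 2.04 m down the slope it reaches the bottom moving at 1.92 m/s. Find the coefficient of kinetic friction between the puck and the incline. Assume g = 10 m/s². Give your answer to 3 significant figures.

μ_k = 0.755

mgh = ½mv² + μ_k (mg cosθ) L, with h = L sinθ
mgL sinθ = 3.9640 J; ½mv² = 0.54374 J
W_f = 3.9640 − 0.54374 = 3.420 J
μ_k = W_f/(mg cosθ · L) = 3.420/(2.220 × 2.04) = 0.7553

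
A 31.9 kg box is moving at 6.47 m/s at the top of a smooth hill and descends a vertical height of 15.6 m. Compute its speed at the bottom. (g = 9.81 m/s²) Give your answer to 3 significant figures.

Equating total energy at the two states: ½mv₀² + mgh = ½mv²
The mass cancels from both sides.
v² = v₀² + 2gh = (6.47)² + 2(9.81)(15.6) = 347.93
v = √347.93 = 18.65 m/s

v = 18.7 m/s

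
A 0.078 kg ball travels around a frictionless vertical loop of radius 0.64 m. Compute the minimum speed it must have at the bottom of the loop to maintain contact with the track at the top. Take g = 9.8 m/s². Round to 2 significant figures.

At the top: mg = mv_top²/r ⇒ v_top² = gr = 6.272 m²/s²
Energy from bottom to top (height 2r): ½mv_bot² = ½mv_top² + mg(2r)
v_bot² = gr + 4gr = 5gr = 31.36
v_bot = √(5gr) = 5.600 m/s

v = 5.6 m/s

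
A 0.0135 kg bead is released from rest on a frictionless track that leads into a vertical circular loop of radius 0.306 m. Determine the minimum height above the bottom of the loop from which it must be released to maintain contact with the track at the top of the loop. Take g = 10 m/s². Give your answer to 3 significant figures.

h = 0.765 m

At the top, for minimum speed gravity alone supplies the centripetal force: mg = mv_top²/r ⇒ v_top² = gr = 3.060 m²/s²
Energy conservation from release height h to the top (height 2r): mgh = ½mv_top² + mg(2r)
h = v_top²/(2g) + 2r = r/2 + 2r = 5r/2 = 0.7650 m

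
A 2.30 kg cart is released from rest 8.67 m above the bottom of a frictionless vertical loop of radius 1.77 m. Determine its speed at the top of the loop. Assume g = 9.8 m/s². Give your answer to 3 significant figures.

v = 10.0 m/s

Energy conservation: mgh = ½mv_top² + mg(2r)
v_top² = 2g(h − 2r) = 2(9.8)(8.67 − 3.540) = 100.5
v_top = 10.03 m/s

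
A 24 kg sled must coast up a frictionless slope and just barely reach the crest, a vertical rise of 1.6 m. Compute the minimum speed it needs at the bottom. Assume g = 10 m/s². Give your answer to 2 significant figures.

At the top it is momentarily at rest, so all KE converts to PE: ½mv² = mgh
v = √(2gh) = √(2 × 10 × 1.6) = 5.657 m/s

v = 5.7 m/s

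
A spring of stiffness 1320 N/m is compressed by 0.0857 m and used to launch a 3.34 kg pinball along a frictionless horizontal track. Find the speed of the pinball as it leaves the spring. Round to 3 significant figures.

Spring PE converts entirely to kinetic energy: ½kx² = ½mv²
v = x√(k/m) = 0.0857 × √(1320/3.34) = 1.704 m/s

v = 1.70 m/s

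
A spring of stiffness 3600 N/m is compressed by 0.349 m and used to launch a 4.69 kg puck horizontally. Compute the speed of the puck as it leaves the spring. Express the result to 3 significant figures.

v = 9.67 m/s

Conservation of energy: ½kx² = ½mv²
v = x√(k/m) = 0.349 × √(3600/4.69) = 9.669 m/s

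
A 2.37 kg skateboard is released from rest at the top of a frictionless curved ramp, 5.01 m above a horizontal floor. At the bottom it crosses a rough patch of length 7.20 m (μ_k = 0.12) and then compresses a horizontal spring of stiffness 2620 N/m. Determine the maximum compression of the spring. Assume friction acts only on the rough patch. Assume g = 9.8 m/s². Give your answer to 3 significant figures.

x = 0.271 m

Initial energy: E₁ = mgh = (2.37)(9.8)(5.01) = 116.36 J
Friction removes W_f = μ_k mg d = (0.12)(2.37)(9.8)(7.20) = 20.07 J
Energy reaching the spring: E = 116.36 − 20.07 = 96.295 J
At max compression ½kx² = E ⇒ x = √(2E/k) = √(2 × 96.295/2620) = 0.2711 m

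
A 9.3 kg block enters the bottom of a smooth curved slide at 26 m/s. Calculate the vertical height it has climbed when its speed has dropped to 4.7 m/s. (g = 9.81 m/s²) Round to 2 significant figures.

h = 33 m

Conservation of energy: ½mv₁² = ½mv₂² + mgh
h = (v₁² − v₂²)/(2g) = (26² − 4.7²)/(2 × 9.81) = 33.33 m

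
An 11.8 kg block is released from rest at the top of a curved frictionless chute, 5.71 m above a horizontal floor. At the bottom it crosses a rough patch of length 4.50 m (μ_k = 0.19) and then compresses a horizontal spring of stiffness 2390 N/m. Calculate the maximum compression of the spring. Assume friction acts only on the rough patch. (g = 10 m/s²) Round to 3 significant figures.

Initial energy: E₁ = mgh = (11.8)(10)(5.71) = 673.78 J
Friction removes W_f = μ_k mg d = (0.19)(11.8)(10)(4.50) = 100.9 J
Energy reaching the spring: E = 673.78 − 100.9 = 572.89 J
At max compression ½kx² = E ⇒ x = √(2E/k) = √(2 × 572.89/2390) = 0.6924 m

x = 0.692 m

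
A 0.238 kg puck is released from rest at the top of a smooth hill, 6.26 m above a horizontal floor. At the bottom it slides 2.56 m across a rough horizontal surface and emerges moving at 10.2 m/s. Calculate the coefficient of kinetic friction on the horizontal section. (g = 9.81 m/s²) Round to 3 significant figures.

Energy at the top = energy at the end + work done against friction:
mgh = ½mv² + μ_k m g d
mgh = 14.616 J; ½mv² = 12.381 J
W_f = 14.616 − 12.381 = 2.235 J
μ_k = W_f/(mg·d) = 2.235/(2.335 × 2.56) = 0.3739

μ_k = 0.374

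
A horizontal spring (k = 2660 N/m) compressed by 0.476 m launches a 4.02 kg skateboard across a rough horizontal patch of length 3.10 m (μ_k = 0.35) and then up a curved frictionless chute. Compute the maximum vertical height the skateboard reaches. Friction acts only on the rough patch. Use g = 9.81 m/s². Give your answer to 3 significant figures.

h = 6.56 m

Spring energy: E₀ = ½kx² = ½(2660)(0.476)² = 301.35 J
Friction: W_f = μ_k mg d = (0.35)(4.02)(9.81)(3.10) = 42.79 J
Energy at base of ramp: E = 301.35 − 42.79 = 258.56 J
At max height all remaining energy is PE: mgh = E ⇒ h = E/(mg) = 258.56/(4.02 × 9.81) = 6.556 m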